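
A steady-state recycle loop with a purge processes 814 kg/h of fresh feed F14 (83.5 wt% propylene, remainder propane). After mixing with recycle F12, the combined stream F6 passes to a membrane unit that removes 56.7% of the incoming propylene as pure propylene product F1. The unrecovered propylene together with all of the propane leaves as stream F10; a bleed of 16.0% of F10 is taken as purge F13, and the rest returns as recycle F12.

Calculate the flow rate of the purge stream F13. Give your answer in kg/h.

propane enters only via F14 and leaves only via the purge: 814×0.165 = 0.160×(propane in F10), and the membrane unit passes all propane, so propane in F6 = propane in F10 = 839.44 kg/h.
propylene in F6: m_A = 814×0.835 + (1−0.160)·(1−0.567)·m_A, so m_A = 679.69/0.6363 = 1068.2 kg/h.
F10 = (1−0.567)×1068.2 + 839.44 = 1302 kg/h.
Purge F13 = 0.160×1302 = 208.32 kg/h.

208.3 kg/h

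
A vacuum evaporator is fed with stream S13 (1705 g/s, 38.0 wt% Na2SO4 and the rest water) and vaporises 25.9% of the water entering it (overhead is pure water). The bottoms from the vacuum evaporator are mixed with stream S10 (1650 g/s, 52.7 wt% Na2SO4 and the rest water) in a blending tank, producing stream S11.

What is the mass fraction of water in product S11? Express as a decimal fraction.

Vapour removed = 0.259×0.620×1705 = 273.79 g/s; concentrate = 1431.2 g/s.
water reaching the mixer = 783.31 (from concentrate) + 1650×0.473 = 1563.8 g/s.
Product flow = 1431.2 + 1650 = 3081.2 g/s; water fraction = 0.508.

0.508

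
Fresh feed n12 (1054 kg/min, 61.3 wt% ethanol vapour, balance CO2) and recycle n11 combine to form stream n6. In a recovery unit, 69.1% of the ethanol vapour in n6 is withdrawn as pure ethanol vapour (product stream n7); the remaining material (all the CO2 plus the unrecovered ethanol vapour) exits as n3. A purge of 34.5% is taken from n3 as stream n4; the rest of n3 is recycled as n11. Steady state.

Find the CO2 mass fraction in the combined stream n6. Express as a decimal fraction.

0.5934

CO2 enters only via n12 and leaves only via the purge: 1054×0.387 = 0.345×(CO2 in n3), and the recovery unit passes all CO2, so CO2 in n6 = CO2 in n3 = 1182.3 kg/min.
ethanol vapour in n6: m_A = 1054×0.613 + (1−0.345)·(1−0.691)·m_A, so m_A = 646.1/0.7976 = 810.05 kg/min.
n6 = 810.05 + 1182.3 = 1992.4 kg/min.
CO2 fraction in n6 = 1182.3/1992.4 = 0.5934.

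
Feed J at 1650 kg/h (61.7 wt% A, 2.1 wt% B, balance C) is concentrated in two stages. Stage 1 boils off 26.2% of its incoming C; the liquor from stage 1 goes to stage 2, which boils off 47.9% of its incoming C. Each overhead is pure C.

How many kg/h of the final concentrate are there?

1282 kg/h

C in feed = 1650×0.362 = 597.3 kg/h.
After stage 1: C left = (1−0.262)×597.3 = 440.81; stream total = 1493.5 kg/h.
After stage 2: C left = (1−0.479)×440.81 = 229.66; final concentrate = 1282.4 kg/h.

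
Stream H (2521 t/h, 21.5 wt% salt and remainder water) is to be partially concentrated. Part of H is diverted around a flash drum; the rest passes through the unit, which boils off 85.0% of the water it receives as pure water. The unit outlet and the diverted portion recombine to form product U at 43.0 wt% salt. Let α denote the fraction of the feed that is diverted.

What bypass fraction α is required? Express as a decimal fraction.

All 2521×0.215 = 542.01 t/h of salt reaches U, so U = 542.01/0.430 = 1260.5 t/h and vapour = 1260.5 t/h.
The evaporator receives (1−α)·2521 of feed at 0.785 water and removes 0.850 of that water:
0.850×0.785×(1−α)×2521 = 1260.5
(1−α) = 1260.5/1682.1 = 0.7493;  α = 0.2507.

0.251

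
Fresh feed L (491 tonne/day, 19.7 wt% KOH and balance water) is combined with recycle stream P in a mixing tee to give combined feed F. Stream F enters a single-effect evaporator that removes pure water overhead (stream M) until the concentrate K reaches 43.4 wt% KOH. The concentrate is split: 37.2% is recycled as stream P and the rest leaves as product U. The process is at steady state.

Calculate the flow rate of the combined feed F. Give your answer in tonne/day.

Overall KOH balance (none leaves overhead): KOH in fresh feed = KOH in product, i.e. 491×0.197 = (1−0.372)·K·0.434.
K = 96.727/(0.434×0.628) = 354.89 tonne/day.
Recycle P = 0.372×354.89 = 132.02 tonne/day.
Combined feed F = 491 + 132.02 = 623.02 tonne/day.

623 tonne/day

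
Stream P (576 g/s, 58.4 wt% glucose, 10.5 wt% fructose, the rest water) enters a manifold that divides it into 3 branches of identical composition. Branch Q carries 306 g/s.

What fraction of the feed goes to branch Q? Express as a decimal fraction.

0.531

Fraction to Q = 306/576 = 0.5312.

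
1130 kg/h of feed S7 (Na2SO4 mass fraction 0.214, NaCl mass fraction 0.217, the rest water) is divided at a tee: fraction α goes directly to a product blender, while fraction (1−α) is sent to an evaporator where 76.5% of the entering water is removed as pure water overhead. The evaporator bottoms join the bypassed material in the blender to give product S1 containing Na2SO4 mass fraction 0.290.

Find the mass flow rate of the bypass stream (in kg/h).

All 1130×0.214 = 241.82 kg/h of Na2SO4 reaches S1, so S1 = 241.82/0.290 = 833.86 kg/h and vapour = 296.14 kg/h.
The evaporator receives (1−α)·1130 of feed at 0.569 water and removes 0.765 of that water:
0.765×0.569×(1−α)×1130 = 296.14
(1−α) = 296.14/491.87 = 0.6021;  α = 0.3979.
Bypass flow = 0.3979×1130 = 449.67 kg/h.

449.7 kg/h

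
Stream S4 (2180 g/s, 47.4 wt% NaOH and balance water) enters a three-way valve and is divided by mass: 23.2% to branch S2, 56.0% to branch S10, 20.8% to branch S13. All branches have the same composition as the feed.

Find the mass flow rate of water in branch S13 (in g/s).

238.5 g/s

Branch S13 total = 0.208×2180 = 453.44 g/s.
water in S13 = 0.526×453.44 = 238.51 g/s.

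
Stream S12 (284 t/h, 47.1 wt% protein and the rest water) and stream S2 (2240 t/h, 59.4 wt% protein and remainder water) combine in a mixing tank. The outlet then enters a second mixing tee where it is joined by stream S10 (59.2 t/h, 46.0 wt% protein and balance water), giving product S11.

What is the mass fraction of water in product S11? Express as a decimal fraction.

Overall, product flow = 2583.2 t/h.
water in = 284×0.529 + 2240×0.406 + 59.2×0.540 = 1091.6 t/h.
water fraction in S11 = 0.423.

0.423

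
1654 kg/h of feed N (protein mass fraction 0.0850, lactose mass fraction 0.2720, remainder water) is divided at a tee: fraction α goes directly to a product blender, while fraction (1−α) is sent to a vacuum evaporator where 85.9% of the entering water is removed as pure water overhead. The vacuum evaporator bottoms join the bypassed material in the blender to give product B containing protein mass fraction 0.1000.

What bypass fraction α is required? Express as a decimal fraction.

0.728

All 1654×0.085 = 140.59 kg/h of protein reaches B, so B = 140.59/0.100 = 1405.9 kg/h and vapour = 248.1 kg/h.
The evaporator receives (1−α)·1654 of feed at 0.643 water and removes 0.859 of that water:
0.859×0.643×(1−α)×1654 = 248.1
(1−α) = 248.1/913.57 = 0.2716;  α = 0.7284.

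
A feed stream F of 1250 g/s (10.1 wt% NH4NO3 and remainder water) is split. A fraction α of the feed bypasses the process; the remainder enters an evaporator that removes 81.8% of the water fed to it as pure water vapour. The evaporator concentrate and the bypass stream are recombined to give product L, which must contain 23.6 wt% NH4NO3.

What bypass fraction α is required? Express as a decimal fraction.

0.222

All 1250×0.101 = 126.25 g/s of NH4NO3 reaches L, so L = 126.25/0.236 = 534.96 g/s and vapour = 715.04 g/s.
The evaporator receives (1−α)·1250 of feed at 0.899 water and removes 0.818 of that water:
0.818×0.899×(1−α)×1250 = 715.04
(1−α) = 715.04/919.23 = 0.7779;  α = 0.2221.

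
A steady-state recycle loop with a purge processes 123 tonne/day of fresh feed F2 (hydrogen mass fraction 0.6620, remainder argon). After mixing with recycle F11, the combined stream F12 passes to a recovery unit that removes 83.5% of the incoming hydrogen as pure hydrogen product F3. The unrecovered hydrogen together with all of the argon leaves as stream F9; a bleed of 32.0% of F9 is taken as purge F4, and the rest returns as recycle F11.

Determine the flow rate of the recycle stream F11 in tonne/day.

98.64 tonne/day

argon enters only via F2 and leaves only via the purge: 123×0.338 = 0.320×(argon in F9), and the recovery unit passes all argon, so argon in F12 = argon in F9 = 129.92 tonne/day.
hydrogen in F12: m_A = 123×0.662 + (1−0.320)·(1−0.835)·m_A, so m_A = 81.426/0.8878 = 91.717 tonne/day.
F9 = (1−0.835)×91.717 + 129.92 = 145.05 tonne/day.
Recycle F11 = (1−0.320)×145.05 = 98.635 tonne/day.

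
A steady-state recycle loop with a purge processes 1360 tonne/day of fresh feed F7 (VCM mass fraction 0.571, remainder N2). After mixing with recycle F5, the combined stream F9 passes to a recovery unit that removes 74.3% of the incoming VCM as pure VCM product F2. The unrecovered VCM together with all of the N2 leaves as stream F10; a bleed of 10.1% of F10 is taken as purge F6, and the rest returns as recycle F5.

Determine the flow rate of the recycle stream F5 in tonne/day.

N2 enters only via F7 and leaves only via the purge: 1360×0.429 = 0.101×(N2 in F10), and the recovery unit passes all N2, so N2 in F9 = N2 in F10 = 5776.6 tonne/day.
VCM in F9: m_A = 1360×0.571 + (1−0.101)·(1−0.743)·m_A, so m_A = 776.56/0.7690 = 1009.9 tonne/day.
F10 = (1−0.743)×1009.9 + 5776.6 = 6036.2 tonne/day.
Recycle F5 = (1−0.101)×6036.2 = 5426.5 tonne/day.

5427 tonne/day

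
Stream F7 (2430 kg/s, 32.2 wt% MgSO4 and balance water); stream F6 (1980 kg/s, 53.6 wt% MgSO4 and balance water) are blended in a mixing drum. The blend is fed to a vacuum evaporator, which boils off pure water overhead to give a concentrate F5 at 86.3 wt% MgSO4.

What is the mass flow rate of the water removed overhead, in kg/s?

2274 kg/s

MgSO4 entering = 2430×0.322 + 1980×0.536 = 1843.7 kg/s.
All MgSO4 reports to F5, so F5 = 1843.7/0.863 = 2136.4 kg/s.
Total feed = 4410 kg/s; overhead = 4410 − 2136.4 = 2273.6 kg/s.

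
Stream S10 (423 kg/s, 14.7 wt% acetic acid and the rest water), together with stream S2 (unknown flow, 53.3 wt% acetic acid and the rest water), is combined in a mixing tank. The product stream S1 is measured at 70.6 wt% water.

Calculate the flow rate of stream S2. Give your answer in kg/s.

Let S2 be the unknown flow. Total out = 423 + S2.
water balance: 360.82 + 0.467·S2 = 0.706·(423 + S2)
(0.467 − 0.706)·S2 = 0.706×423 − 360.82 = -62.181
S2 = -62.181 / -0.239 = 260.17 kg/s

260.2 kg/s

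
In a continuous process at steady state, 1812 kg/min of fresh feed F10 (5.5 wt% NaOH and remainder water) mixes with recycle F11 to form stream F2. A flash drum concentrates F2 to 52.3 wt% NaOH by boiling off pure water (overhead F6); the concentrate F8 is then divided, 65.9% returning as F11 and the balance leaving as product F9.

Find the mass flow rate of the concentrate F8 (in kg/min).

Overall NaOH balance (none leaves overhead): NaOH in fresh feed = NaOH in product, i.e. 1812×0.055 = (1−0.659)·F8·0.523.
F8 = 99.66/(0.523×0.341) = 558.81 kg/min.

558.8 kg/min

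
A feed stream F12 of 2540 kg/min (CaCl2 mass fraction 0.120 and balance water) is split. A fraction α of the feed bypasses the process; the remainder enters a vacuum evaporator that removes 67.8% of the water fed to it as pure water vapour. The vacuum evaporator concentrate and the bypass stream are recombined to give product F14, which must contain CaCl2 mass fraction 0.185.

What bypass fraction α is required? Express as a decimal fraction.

0.411

All 2540×0.120 = 304.8 kg/min of CaCl2 reaches F14, so F14 = 304.8/0.185 = 1647.6 kg/min and vapour = 892.43 kg/min.
The evaporator receives (1−α)·2540 of feed at 0.880 water and removes 0.678 of that water:
0.678×0.880×(1−α)×2540 = 892.43
(1−α) = 892.43/1515.5 = 0.5889;  α = 0.4111.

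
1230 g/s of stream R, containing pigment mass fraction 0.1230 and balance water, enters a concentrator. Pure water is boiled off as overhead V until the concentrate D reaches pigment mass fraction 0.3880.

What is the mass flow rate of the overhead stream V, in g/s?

pigment is conserved: 1230×0.123 = 151.29 g/s all reports to the concentrate.
Concentrate = 151.29/(target fraction) = 389.92 g/s.
Overhead = 1230 − 389.92 = 840.08 g/s.

840.1 g/s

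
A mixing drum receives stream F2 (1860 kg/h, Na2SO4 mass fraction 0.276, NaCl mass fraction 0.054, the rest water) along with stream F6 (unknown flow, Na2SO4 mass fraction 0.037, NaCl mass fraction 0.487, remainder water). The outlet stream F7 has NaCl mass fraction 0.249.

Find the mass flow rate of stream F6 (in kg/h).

Let F6 be the unknown flow. Total out = 1860 + F6.
NaCl balance: 100.44 + 0.487·F6 = 0.249·(1860 + F6)
(0.487 − 0.249)·F6 = 0.249×1860 − 100.44 = 362.7
F6 = 362.7 / 0.238 = 1523.9 kg/h

1524 kg/h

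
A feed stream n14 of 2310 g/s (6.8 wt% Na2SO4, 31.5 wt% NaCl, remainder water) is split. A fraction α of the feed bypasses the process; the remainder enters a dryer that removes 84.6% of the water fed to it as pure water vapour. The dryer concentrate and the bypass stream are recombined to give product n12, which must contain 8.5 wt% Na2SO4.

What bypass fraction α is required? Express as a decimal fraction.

0.617

All 2310×0.068 = 157.08 g/s of Na2SO4 reaches n12, so n12 = 157.08/0.085 = 1848 g/s and vapour = 462 g/s.
The evaporator receives (1−α)·2310 of feed at 0.617 water and removes 0.846 of that water:
0.846×0.617×(1−α)×2310 = 462
(1−α) = 462/1205.8 = 0.3832;  α = 0.6168.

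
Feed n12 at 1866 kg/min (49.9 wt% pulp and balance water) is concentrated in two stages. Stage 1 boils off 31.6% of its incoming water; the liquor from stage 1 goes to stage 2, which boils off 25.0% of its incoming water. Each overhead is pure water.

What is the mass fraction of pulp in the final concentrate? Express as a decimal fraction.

water in feed = 1866×0.501 = 934.87 kg/min.
After stage 1: water left = (1−0.316)×934.87 = 639.45; stream total = 1570.6 kg/min.
After stage 2: water left = (1−0.250)×639.45 = 479.59; final concentrate = 1410.7 kg/min.
pulp fraction = 931.13/1410.7 = 0.660.

0.660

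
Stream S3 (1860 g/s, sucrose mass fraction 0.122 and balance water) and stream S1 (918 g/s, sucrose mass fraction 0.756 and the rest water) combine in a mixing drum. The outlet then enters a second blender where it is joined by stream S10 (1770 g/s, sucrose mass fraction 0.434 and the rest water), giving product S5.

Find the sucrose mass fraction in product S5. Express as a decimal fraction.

Overall, product flow = 4548 g/s.
sucrose in = 1860×0.122 + 918×0.756 + 1770×0.434 = 1689.1 g/s.
sucrose fraction in S5 = 0.371.

0.371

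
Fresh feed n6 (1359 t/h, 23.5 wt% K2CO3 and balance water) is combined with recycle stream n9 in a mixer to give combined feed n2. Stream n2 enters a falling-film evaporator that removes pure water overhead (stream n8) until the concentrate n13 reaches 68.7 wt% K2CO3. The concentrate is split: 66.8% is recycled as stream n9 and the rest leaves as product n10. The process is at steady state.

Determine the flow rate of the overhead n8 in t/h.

894.1 t/h

Overall K2CO3 balance (none leaves overhead): K2CO3 in fresh feed = K2CO3 in product, i.e. 1359×0.235 = (1−0.668)·n13·0.687.
n13 = 319.37/(0.687×0.332) = 1400.2 t/h.
Recycle n9 = 0.668×1400.2 = 935.34 t/h.
Combined feed n2 = 1359 + 935.34 = 2294.3 t/h.
Overhead n8 = n2 − n13 = 2294.3 − 1400.2 = 894.13 t/h.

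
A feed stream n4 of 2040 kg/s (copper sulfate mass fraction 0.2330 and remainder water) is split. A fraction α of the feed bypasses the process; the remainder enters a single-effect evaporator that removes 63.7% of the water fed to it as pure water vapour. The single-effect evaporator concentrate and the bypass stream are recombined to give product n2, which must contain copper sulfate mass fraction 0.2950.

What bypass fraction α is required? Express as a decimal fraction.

0.570

All 2040×0.233 = 475.32 kg/s of copper sulfate reaches n2, so n2 = 475.32/0.295 = 1611.3 kg/s and vapour = 428.75 kg/s.
The evaporator receives (1−α)·2040 of feed at 0.767 water and removes 0.637 of that water:
0.637×0.767×(1−α)×2040 = 428.75
(1−α) = 428.75/996.7 = 0.4302;  α = 0.5698.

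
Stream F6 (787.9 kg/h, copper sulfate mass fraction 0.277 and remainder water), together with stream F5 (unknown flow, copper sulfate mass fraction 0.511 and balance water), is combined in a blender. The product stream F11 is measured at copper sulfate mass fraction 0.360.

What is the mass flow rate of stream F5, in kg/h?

433.1 kg/h

Let F5 be the unknown flow. Total out = 787.9 + F5.
copper sulfate balance: 218.25 + 0.511·F5 = 0.360·(787.9 + F5)
(0.511 − 0.360)·F5 = 0.360×787.9 − 218.25 = 65.396
F5 = 65.396 / 0.151 = 433.08 kg/h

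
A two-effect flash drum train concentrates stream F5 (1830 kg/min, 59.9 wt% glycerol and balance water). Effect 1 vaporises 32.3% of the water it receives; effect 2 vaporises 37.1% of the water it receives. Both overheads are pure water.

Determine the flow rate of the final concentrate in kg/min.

water in feed = 1830×0.401 = 733.83 kg/min.
After stage 1: water left = (1−0.323)×733.83 = 496.8; stream total = 1593 kg/min.
After stage 2: water left = (1−0.371)×496.8 = 312.49; final concentrate = 1408.7 kg/min.

1409 kg/min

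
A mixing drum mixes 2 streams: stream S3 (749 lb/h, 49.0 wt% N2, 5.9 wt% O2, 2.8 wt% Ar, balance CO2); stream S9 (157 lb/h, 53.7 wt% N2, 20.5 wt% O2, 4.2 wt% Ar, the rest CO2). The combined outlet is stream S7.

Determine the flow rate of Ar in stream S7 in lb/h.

27.57 lb/h

Ar out = Ar in = 749×0.028 + 157×0.042 = 27.566 lb/h.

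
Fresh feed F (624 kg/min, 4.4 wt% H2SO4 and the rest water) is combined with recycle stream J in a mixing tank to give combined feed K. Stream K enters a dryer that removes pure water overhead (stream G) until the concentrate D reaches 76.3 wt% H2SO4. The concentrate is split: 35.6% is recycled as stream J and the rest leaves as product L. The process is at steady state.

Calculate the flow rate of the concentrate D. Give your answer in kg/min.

55.88 kg/min

Overall H2SO4 balance (none leaves overhead): H2SO4 in fresh feed = H2SO4 in product, i.e. 624×0.044 = (1−0.356)·D·0.763.
D = 27.456/(0.763×0.644) = 55.876 kg/min.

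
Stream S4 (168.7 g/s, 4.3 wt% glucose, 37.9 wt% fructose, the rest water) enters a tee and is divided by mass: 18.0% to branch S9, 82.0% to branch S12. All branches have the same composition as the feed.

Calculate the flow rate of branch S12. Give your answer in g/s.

Branch S12 flow = 0.820×168.7 = 138.33 g/s.

138.3 g/s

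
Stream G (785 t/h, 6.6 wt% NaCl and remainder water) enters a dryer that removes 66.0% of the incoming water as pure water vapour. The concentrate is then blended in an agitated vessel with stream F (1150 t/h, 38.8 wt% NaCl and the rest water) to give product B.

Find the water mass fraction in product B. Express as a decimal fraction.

Vapour removed = 0.660×0.934×785 = 483.91 t/h; concentrate = 301.09 t/h.
water reaching the mixer = 249.28 (from concentrate) + 1150×0.612 = 953.08 t/h.
Product flow = 301.09 + 1150 = 1451.1 t/h; water fraction = 0.657.

0.657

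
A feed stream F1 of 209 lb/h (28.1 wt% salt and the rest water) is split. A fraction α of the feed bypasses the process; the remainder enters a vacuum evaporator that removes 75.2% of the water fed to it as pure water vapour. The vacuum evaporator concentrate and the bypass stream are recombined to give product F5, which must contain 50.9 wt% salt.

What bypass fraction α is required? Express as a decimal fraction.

All 209×0.281 = 58.729 lb/h of salt reaches F5, so F5 = 58.729/0.509 = 115.38 lb/h and vapour = 93.619 lb/h.
The evaporator receives (1−α)·209 of feed at 0.719 water and removes 0.752 of that water:
0.752×0.719×(1−α)×209 = 93.619
(1−α) = 93.619/113 = 0.8285;  α = 0.1715.

0.172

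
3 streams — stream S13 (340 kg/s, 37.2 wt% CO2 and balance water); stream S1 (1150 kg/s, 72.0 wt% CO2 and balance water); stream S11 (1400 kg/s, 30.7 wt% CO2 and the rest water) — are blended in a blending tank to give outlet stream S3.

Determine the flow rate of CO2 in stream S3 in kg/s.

1384 kg/s

CO2 out = CO2 in = 340×0.372 + 1150×0.720 + 1400×0.307 = 1384.3 kg/s.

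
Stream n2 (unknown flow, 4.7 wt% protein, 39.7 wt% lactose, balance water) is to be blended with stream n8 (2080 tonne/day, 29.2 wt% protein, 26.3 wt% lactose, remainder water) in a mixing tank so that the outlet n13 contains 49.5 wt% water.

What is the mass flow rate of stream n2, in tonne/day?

Let n2 be the unknown flow. Total out = 2080 + n2.
water balance: 925.6 + 0.556·n2 = 0.495·(2080 + n2)
(0.556 − 0.495)·n2 = 0.495×2080 − 925.6 = 104
n2 = 104 / 0.061 = 1704.9 tonne/day

1705 tonne/day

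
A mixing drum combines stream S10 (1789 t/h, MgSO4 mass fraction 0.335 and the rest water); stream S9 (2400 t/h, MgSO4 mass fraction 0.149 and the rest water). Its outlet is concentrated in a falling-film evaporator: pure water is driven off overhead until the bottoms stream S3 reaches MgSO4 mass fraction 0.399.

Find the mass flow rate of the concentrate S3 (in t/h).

MgSO4 entering = 1789×0.335 + 2400×0.149 = 956.91 t/h.
All MgSO4 reports to S3, so S3 = 956.91/0.399 = 2398.3 t/h.

2398 t/h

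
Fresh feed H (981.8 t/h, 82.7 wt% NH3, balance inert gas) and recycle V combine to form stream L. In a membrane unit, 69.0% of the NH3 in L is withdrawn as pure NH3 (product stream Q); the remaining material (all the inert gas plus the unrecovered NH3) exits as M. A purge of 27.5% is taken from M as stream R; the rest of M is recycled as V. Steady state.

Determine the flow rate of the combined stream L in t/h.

inert gas enters only via H and leaves only via the purge: 981.8×0.173 = 0.275×(inert gas in M), and the membrane unit passes all inert gas, so inert gas in L = inert gas in M = 617.64 t/h.
NH3 in L: m_A = 981.8×0.827 + (1−0.275)·(1−0.690)·m_A, so m_A = 811.95/0.7752 = 1047.3 t/h.
L = 1047.3 + 617.64 = 1665 t/h.

1665 t/h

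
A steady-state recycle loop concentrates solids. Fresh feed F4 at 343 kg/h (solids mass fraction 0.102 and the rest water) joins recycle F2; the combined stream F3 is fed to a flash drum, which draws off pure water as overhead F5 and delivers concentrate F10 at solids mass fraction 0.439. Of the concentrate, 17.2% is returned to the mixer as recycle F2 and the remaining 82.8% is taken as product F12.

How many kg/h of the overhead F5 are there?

Overall solids balance (none leaves overhead): solids in fresh feed = solids in product, i.e. 343×0.102 = (1−0.172)·F10·0.439.
F10 = 34.986/(0.439×0.828) = 96.25 kg/h.
Recycle F2 = 0.172×96.25 = 16.555 kg/h.
Combined feed F3 = 343 + 16.555 = 359.55 kg/h.
Overhead F5 = F3 − F10 = 359.55 − 96.25 = 263.31 kg/h.

263.3 kg/h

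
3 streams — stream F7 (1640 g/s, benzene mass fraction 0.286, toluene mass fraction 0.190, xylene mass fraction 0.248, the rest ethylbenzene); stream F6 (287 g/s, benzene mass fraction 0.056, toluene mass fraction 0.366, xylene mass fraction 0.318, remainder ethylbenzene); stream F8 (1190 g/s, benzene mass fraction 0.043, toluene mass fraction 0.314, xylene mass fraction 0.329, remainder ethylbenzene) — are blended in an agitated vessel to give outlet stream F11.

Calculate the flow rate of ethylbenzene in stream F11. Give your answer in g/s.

900.9 g/s

ethylbenzene out = ethylbenzene in = 1640×0.276 + 287×0.260 + 1190×0.314 = 900.92 g/s.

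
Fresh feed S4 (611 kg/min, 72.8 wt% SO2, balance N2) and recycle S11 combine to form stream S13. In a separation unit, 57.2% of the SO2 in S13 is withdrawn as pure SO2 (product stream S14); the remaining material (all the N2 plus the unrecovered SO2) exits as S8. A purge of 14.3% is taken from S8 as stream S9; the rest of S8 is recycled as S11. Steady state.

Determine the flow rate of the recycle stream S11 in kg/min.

N2 enters only via S4 and leaves only via the purge: 611×0.272 = 0.143×(N2 in S8), and the separation unit passes all N2, so N2 in S13 = N2 in S8 = 1162.2 kg/min.
SO2 in S13: m_A = 611×0.728 + (1−0.143)·(1−0.572)·m_A, so m_A = 444.81/0.6332 = 702.47 kg/min.
S8 = (1−0.572)×702.47 + 1162.2 = 1462.8 kg/min.
Recycle S11 = (1−0.143)×1462.8 = 1253.7 kg/min.

1254 kg/min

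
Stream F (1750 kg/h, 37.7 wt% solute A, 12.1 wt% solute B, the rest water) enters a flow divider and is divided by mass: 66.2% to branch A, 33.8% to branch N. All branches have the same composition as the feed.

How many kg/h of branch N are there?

591.5 kg/h

Branch N flow = 0.338×1750 = 591.5 kg/h.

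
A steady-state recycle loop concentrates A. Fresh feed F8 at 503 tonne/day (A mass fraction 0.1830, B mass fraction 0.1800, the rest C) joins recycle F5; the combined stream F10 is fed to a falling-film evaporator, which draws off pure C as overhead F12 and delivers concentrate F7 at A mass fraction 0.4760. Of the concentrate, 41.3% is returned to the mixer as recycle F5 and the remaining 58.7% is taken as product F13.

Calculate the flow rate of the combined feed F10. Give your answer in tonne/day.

639.1 tonne/day

Overall A balance (none leaves overhead): A in fresh feed = A in product, i.e. 503×0.183 = (1−0.413)·F7·0.476.
F7 = 92.049/(0.476×0.587) = 329.44 tonne/day.
Recycle F5 = 0.413×329.44 = 136.06 tonne/day.
Combined feed F10 = 503 + 136.06 = 639.06 tonne/day.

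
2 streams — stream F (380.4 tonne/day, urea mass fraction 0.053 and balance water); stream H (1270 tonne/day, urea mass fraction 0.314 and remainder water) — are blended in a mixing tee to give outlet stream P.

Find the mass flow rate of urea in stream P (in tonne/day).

urea out = urea in = 380.4×0.053 + 1270×0.314 = 418.94 tonne/day.

418.9 tonne/day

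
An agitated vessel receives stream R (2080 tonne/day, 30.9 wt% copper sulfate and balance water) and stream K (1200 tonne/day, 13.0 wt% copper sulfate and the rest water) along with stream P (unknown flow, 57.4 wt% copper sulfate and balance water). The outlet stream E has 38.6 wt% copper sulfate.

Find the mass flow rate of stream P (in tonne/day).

Let P be the unknown flow. Total out = 3280 + P.
copper sulfate balance: 798.72 + 0.574·P = 0.386·(3280 + P)
(0.574 − 0.386)·P = 0.386×3280 − 798.72 = 467.36
P = 467.36 / 0.188 = 2486 tonne/day

2486 tonne/day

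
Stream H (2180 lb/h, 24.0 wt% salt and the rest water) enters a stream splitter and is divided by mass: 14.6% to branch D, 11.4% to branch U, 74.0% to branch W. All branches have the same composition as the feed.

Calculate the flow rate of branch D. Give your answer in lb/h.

318.3 lb/h

Branch D flow = 0.146×2180 = 318.28 lb/h.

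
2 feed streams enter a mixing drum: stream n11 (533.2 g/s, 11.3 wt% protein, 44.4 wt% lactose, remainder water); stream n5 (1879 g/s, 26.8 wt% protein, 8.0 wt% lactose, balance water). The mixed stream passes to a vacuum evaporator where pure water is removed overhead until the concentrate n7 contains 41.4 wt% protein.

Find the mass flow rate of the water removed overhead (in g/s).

1050 g/s

protein entering = 533.2×0.113 + 1879×0.268 = 563.82 g/s.
All protein reports to n7, so n7 = 563.82/0.414 = 1361.9 g/s.
Total feed = 2412.2 g/s; overhead = 2412.2 − 1361.9 = 1050.3 g/s.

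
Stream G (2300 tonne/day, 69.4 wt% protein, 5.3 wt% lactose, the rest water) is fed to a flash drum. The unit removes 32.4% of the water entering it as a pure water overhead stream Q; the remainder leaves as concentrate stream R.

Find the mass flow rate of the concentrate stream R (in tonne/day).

2111 tonne/day

water entering = 2300×0.253 = 581.9 tonne/day; overhead removed = 0.324×581.9 = 188.54 tonne/day.
Concentrate = 2300 − 188.54 = 2111.5 tonne/day.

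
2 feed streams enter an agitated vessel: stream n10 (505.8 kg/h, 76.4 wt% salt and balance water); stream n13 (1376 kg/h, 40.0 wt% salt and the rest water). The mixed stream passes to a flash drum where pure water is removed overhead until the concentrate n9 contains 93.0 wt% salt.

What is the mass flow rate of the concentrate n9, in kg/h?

salt entering = 505.8×0.764 + 1376×0.400 = 936.83 kg/h.
All salt reports to n9, so n9 = 936.83/0.930 = 1007.3 kg/h.

1007 kg/h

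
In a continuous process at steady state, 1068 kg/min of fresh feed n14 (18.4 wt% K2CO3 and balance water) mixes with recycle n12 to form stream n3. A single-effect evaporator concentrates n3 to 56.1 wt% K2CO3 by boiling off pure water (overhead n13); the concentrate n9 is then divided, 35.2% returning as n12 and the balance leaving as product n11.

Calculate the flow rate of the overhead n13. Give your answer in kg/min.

717.7 kg/min

Overall K2CO3 balance (none leaves overhead): K2CO3 in fresh feed = K2CO3 in product, i.e. 1068×0.184 = (1−0.352)·n9·0.561.
n9 = 196.51/(0.561×0.648) = 540.57 kg/min.
Recycle n12 = 0.352×540.57 = 190.28 kg/min.
Combined feed n3 = 1068 + 190.28 = 1258.3 kg/min.
Overhead n13 = n3 − n9 = 1258.3 − 540.57 = 717.71 kg/min.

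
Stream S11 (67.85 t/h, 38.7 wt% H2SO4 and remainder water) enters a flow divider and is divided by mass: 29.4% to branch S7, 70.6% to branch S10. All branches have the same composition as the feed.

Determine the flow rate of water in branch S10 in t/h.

Branch S10 total = 0.706×67.85 = 47.902 t/h.
water in S10 = 0.613×47.902 = 29.364 t/h.

29.36 t/h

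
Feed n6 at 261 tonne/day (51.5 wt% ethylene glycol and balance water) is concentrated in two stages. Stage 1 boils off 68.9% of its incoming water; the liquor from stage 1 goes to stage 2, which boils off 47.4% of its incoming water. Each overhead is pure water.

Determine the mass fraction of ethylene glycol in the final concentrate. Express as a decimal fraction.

0.867

water in feed = 261×0.485 = 126.58 tonne/day.
After stage 1: water left = (1−0.689)×126.58 = 39.368; stream total = 173.78 tonne/day.
After stage 2: water left = (1−0.474)×39.368 = 20.708; final concentrate = 155.12 tonne/day.
ethylene glycol fraction = 134.41/155.12 = 0.867.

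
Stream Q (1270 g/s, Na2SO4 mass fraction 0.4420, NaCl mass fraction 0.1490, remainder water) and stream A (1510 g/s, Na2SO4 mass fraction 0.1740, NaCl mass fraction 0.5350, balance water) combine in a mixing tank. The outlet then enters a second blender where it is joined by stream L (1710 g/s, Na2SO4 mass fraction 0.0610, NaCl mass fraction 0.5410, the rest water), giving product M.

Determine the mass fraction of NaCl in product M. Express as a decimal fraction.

0.4281

Overall, product flow = 4490 g/s.
NaCl in = 1270×0.149 + 1510×0.535 + 1710×0.541 = 1922.2 g/s.
NaCl fraction in M = 0.4281.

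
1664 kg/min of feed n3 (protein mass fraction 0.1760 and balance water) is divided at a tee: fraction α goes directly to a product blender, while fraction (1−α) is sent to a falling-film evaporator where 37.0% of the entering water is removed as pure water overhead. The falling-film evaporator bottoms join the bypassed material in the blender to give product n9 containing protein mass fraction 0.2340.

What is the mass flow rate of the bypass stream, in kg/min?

All 1664×0.176 = 292.86 kg/min of protein reaches n9, so n9 = 292.86/0.234 = 1251.6 kg/min and vapour = 412.44 kg/min.
The evaporator receives (1−α)·1664 of feed at 0.824 water and removes 0.370 of that water:
0.370×0.824×(1−α)×1664 = 412.44
(1−α) = 412.44/507.32 = 0.8130;  α = 0.1870.
Bypass flow = 0.1870×1664 = 311.19 kg/min.

311.2 kg/min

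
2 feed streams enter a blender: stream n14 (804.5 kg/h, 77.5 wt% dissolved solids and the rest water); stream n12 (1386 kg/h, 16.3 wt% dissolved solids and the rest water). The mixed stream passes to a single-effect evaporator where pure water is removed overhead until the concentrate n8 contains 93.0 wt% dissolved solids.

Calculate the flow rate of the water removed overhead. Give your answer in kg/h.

dissolved solids entering = 804.5×0.775 + 1386×0.163 = 849.41 kg/h.
All dissolved solids reports to n8, so n8 = 849.41/0.930 = 913.34 kg/h.
Total feed = 2190.5 kg/h; overhead = 2190.5 − 913.34 = 1277.2 kg/h.

1277 kg/h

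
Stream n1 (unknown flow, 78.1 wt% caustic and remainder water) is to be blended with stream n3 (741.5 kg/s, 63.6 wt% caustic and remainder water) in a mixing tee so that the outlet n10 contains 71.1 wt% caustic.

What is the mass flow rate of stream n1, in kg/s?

Let n1 be the unknown flow. Total out = 741.5 + n1.
caustic balance: 471.59 + 0.781·n1 = 0.711·(741.5 + n1)
(0.781 − 0.711)·n1 = 0.711×741.5 − 471.59 = 55.613
n1 = 55.613 / 0.070 = 794.46 kg/s

794.5 kg/s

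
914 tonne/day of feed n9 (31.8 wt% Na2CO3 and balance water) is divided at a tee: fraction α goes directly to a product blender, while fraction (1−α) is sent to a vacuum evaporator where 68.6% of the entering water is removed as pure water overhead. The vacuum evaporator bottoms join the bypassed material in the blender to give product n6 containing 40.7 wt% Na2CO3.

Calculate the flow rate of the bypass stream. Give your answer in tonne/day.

486.8 tonne/day

All 914×0.318 = 290.65 tonne/day of Na2CO3 reaches n6, so n6 = 290.65/0.407 = 714.13 tonne/day and vapour = 199.87 tonne/day.
The evaporator receives (1−α)·914 of feed at 0.682 water and removes 0.686 of that water:
0.686×0.682×(1−α)×914 = 199.87
(1−α) = 199.87/427.62 = 0.4674;  α = 0.5326.
Bypass flow = 0.5326×914 = 486.8 tonne/day.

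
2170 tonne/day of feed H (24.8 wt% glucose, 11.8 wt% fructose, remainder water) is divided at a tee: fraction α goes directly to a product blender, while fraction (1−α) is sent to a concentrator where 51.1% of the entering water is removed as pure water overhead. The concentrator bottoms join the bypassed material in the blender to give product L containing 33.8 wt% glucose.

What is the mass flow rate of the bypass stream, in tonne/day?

386.5 tonne/day

All 2170×0.248 = 538.16 tonne/day of glucose reaches L, so L = 538.16/0.338 = 1592.2 tonne/day and vapour = 577.81 tonne/day.
The evaporator receives (1−α)·2170 of feed at 0.634 water and removes 0.511 of that water:
0.511×0.634×(1−α)×2170 = 577.81
(1−α) = 577.81/703.02 = 0.8219;  α = 0.1781.
Bypass flow = 0.1781×2170 = 386.49 tonne/day.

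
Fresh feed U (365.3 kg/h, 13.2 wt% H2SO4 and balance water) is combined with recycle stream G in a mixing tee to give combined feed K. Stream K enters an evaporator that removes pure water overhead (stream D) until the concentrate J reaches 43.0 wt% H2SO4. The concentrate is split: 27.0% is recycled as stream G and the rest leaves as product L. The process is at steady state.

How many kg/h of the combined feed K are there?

406.8 kg/h

Overall H2SO4 balance (none leaves overhead): H2SO4 in fresh feed = H2SO4 in product, i.e. 365.3×0.132 = (1−0.270)·J·0.430.
J = 48.22/(0.430×0.730) = 153.61 kg/h.
Recycle G = 0.270×153.61 = 41.476 kg/h.
Combined feed K = 365.3 + 41.476 = 406.78 kg/h.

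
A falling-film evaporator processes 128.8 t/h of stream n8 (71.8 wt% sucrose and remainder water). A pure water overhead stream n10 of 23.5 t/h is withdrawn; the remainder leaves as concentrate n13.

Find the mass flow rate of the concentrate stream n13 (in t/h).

Concentrate = 128.8 − 23.5 = 105.3 t/h.

105.3 t/h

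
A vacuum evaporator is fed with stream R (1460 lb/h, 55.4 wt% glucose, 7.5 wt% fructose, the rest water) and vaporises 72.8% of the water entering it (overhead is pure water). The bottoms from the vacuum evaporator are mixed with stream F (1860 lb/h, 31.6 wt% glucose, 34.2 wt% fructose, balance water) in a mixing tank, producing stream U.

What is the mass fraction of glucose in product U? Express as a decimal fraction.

Vapour removed = 0.728×0.371×1460 = 394.33 lb/h; concentrate = 1065.7 lb/h.
glucose reaching the mixer = 808.84 (from concentrate) + 1860×0.316 = 1396.6 lb/h.
Product flow = 1065.7 + 1860 = 2925.7 lb/h; glucose fraction = 0.477.

0.477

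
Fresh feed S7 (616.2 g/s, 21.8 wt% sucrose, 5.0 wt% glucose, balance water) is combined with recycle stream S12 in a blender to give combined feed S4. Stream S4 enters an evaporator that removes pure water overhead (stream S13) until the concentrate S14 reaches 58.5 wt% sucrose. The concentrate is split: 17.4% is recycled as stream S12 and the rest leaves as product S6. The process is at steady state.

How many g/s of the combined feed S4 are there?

Overall sucrose balance (none leaves overhead): sucrose in fresh feed = sucrose in product, i.e. 616.2×0.218 = (1−0.174)·S14·0.585.
S14 = 134.33/(0.585×0.826) = 278 g/s.
Recycle S12 = 0.174×278 = 48.372 g/s.
Combined feed S4 = 616.2 + 48.372 = 664.57 g/s.

664.6 g/s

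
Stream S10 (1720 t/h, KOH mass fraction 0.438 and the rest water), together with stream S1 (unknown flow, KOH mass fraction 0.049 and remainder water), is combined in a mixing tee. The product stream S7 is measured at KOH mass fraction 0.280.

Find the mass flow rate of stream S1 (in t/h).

1176 t/h

Let S1 be the unknown flow. Total out = 1720 + S1.
KOH balance: 753.36 + 0.049·S1 = 0.280·(1720 + S1)
(0.049 − 0.280)·S1 = 0.280×1720 − 753.36 = -271.76
S1 = -271.76 / -0.231 = 1176.5 t/h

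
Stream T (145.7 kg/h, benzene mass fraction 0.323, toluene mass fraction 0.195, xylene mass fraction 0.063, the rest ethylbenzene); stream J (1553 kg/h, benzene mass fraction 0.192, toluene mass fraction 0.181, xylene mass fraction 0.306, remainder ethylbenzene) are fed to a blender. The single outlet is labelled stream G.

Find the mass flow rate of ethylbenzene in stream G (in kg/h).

ethylbenzene out = ethylbenzene in = 145.7×0.419 + 1553×0.321 = 559.56 kg/h.

559.6 kg/h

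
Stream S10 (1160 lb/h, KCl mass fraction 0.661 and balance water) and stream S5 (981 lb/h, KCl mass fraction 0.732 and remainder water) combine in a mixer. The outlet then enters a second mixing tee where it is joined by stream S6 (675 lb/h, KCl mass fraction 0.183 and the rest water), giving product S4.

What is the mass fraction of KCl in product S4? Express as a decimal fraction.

0.571

Overall, product flow = 2816 lb/h.
KCl in = 1160×0.661 + 981×0.732 + 675×0.183 = 1608.4 lb/h.
KCl fraction in S4 = 0.571.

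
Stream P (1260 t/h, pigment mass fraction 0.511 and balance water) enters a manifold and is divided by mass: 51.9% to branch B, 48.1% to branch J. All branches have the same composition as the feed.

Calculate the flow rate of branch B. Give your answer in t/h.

Branch B flow = 0.519×1260 = 653.94 t/h.

653.9 t/h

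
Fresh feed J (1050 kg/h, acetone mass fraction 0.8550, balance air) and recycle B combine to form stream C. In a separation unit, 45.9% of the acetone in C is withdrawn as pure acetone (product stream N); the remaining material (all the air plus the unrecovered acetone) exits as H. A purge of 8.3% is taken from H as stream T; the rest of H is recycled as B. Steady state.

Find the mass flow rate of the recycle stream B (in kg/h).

air enters only via J and leaves only via the purge: 1050×0.145 = 0.083×(air in H), and the separation unit passes all air, so air in C = air in H = 1834.3 kg/h.
acetone in C: m_A = 1050×0.855 + (1−0.083)·(1−0.459)·m_A, so m_A = 897.75/0.5039 = 1781.6 kg/h.
H = (1−0.459)×1781.6 + 1834.3 = 2798.2 kg/h.
Recycle B = (1−0.083)×2798.2 = 2565.9 kg/h.

2566 kg/h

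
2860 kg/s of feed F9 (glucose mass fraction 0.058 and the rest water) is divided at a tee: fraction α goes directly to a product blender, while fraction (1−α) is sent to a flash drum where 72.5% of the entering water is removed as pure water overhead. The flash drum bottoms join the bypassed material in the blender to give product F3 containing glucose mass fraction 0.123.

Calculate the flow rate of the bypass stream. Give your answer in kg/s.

All 2860×0.058 = 165.88 kg/s of glucose reaches F3, so F3 = 165.88/0.123 = 1348.6 kg/s and vapour = 1511.4 kg/s.
The evaporator receives (1−α)·2860 of feed at 0.942 water and removes 0.725 of that water:
0.725×0.942×(1−α)×2860 = 1511.4
(1−α) = 1511.4/1953.2 = 0.7738;  α = 0.2262.
Bypass flow = 0.2262×2860 = 646.98 kg/s.

647 kg/s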